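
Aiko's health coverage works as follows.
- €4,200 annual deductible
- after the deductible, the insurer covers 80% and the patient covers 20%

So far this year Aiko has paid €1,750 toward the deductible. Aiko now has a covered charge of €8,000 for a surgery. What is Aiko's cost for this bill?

€3,560

€1,750 of the €4,200 deductible is already met, leaving €2,450.
After the €2,450 deductible portion, €8,000 − €2,450 = €5,550 is subject to coinsurance.
Patient's 20% share of €5,550 is €1,110.
So the patient owes €2,450 + €1,110 = €3,560.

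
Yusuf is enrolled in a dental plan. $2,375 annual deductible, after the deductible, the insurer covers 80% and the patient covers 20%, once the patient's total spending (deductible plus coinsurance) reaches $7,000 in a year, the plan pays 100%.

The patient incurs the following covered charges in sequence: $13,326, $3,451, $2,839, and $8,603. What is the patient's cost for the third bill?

Claim 1 — $13,326: $2,375 to deductible, leaving $10,951; coinsurance $10,951 × 20% = $2,190.20. Patient owes $4,565.20 (running OOP $4,565.20).
Claim 2 — $3,451: 20% coinsurance on $3,451 = $690.20. Patient owes $690.20 (running OOP $5,255.40).
Claim 3 — $2,839: deductible already satisfied, so patient's share is 20% × $2,839 = $567.80. Patient owes $567.80 (running OOP $5,823.20).

$567.80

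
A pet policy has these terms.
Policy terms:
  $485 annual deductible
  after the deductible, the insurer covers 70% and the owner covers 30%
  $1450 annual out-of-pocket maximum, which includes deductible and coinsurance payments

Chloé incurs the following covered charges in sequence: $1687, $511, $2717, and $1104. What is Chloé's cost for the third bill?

$451.10

Claim 1 — $1687: deductible takes $485, $1202 remains; coinsurance $1202 × 30% = $360.60. Owner pays $845.60; OOP now $845.60.
Claim 2 — $511: deductible already satisfied, so owner's share is 30% × $511 = $153.30. Cost to owner: $153.30. OOP to date $998.90.
Claim 3 — $2717: 30% coinsurance on $2717 = $815.10. That would push OOP to $1814, over the $1450 cap, so owner pays $1450 − $998.90 = $451.10.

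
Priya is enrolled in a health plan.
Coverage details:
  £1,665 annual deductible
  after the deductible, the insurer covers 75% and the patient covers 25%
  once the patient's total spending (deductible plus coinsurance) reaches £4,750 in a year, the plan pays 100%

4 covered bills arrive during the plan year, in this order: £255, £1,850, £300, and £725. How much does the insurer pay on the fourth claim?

Bill 1, £255: fully absorbed by the deductible. Patient pays £255; OOP now £255. Plan pays £255 − £255 = £0.
Bill 2, £1,850: £1,410 finishes the deductible; £440 goes to coinsurance; 25% of £440 = £110. Patient pays £1,520; OOP now £1,775. Insurer: £1,850 − £1,520 = £330.
Bill 3, £300: deductible met; 25% of £300 = £75. Patient pays £75; OOP now £1,850. Plan pays £300 − £75 = £225.
Bill 4, £725: deductible met; 25% of £725 = £181.25. Cost to patient: £181.25. OOP to date £2,031.25. Insurer: £725 − £181.25 = £543.75.

£543.75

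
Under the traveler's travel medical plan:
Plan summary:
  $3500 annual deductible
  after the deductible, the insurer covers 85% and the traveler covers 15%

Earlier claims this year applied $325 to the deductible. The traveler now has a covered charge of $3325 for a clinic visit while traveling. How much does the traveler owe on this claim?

Deductible still to meet: $3500 − $325 = $3175.
The remaining $150 (= $3325 − $3175) moves to coinsurance.
15% of $150 = $22.50 falls to the traveler.
That puts the traveler's cost at $3175 + $22.50 = $3197.50.

$3197.50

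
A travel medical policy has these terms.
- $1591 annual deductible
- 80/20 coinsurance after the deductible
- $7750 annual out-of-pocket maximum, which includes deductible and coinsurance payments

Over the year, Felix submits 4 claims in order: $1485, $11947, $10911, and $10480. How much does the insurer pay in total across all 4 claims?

Claim 1 — $1485: fully absorbed by the deductible. Traveler owes $1485 (running OOP $1485). Insurer: $1485 − $1485 = $0.
Claim 2 — $11947: $106 finishes the deductible; $11841 goes to coinsurance; coinsurance $11841 × 20% = $2368.20. Traveler owes $2474.20 (running OOP $3959.20). Insurer: $11947 − $2474.20 = $9472.80.
Claim 3 — $10911: deductible met; 20% of $10911 = $2182.20. Traveler pays $2182.20; OOP now $6141.40. Insurer: $10911 − $2182.20 = $8728.80.
Claim 4 — $10480: deductible met; 20% of $10480 = $2096. OOP would hit $8237.40 > $7750, so the cap limits the traveler to $7750 − $6141.40 = $1608.60. Plan pays $10480 − $1608.60 = $8871.40.
Insurer total = bills − traveler's total = $34823 − $7750 = $27073.

$27073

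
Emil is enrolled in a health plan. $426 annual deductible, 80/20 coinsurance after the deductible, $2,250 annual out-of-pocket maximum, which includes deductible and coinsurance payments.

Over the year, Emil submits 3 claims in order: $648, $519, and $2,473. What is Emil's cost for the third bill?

Bill 1, $648: $426 to deductible, leaving $222; 20% of $222 = $44.40. Patient owes $470.40 (running OOP $470.40).
Bill 2, $519: deductible already satisfied, so patient's share is 20% × $519 = $103.80. Patient pays $103.80; OOP now $574.20.
Bill 3, $2,473: deductible met; 20% of $2,473 = $494.60. Patient pays $494.60; OOP now $1,068.80.

$494.60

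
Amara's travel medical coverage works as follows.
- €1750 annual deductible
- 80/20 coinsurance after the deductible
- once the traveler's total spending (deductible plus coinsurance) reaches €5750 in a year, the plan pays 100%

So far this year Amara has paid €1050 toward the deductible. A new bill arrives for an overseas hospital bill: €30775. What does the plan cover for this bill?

Remaining deductible: €1750 − €1050 = €700.
After the €700 deductible portion, €30775 − €700 = €30075 is subject to coinsurance.
Coinsurance: €30075 × 20% = €6015.
That puts the traveler's cost at €700 + €6015 = €6715 before any cap.
That would bring total out-of-pocket to €7765, past the €5750 cap. The traveler is capped at €5750 − €1050 = €4700 on this claim.
Insurer pays the balance: €30775 − €4700 = €26075.

€26075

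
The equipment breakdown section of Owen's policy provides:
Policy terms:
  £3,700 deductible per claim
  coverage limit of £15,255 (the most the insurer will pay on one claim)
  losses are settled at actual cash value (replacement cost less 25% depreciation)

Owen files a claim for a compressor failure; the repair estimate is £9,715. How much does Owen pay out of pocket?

£6,128.75

At 25% depreciation, ACV = £9,715 − £2,428.75 = £7,286.25.
After the deductible, £7,286.25 − £3,700 = £3,586.25 remains.
£3,586.25 ≤ £15,255, so the limit doesn't bind; insurer pays £3,586.25.
Business owner's share is the uncovered remainder: £9,715 − £3,586.25 = £6,128.75.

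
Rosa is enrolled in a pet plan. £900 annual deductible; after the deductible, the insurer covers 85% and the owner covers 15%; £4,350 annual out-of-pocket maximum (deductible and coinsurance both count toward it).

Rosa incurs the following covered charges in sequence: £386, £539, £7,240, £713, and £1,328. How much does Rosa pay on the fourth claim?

Bill 1, £386: fully absorbed by the deductible. Owner pays £386; OOP now £386.
Bill 2, £539: £514 finishes the deductible; £25 goes to coinsurance; owner's 15% is £3.75. Owner pays £517.75; OOP now £903.75.
Bill 3, £7,240: deductible already satisfied, so owner's share is 15% × £7,240 = £1,086. Owner pays £1,086; OOP now £1,989.75.
Bill 4, £713: deductible met; 15% of £713 = £106.95. Cost to owner: £106.95. OOP to date £2,096.70.

£106.95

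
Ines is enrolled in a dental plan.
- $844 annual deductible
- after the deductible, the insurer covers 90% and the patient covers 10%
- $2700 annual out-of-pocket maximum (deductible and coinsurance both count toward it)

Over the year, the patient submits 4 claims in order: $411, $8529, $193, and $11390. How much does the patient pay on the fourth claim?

#1 ($411): all of it applies to the deductible. Cost to patient: $411. OOP to date $411.
#2 ($8529): deductible takes $433, $8096 remains; patient's 10% is $809.60. Patient owes $1242.60 (running OOP $1653.60).
#3 ($193): deductible met; 10% of $193 = $19.30. Patient owes $19.30 (running OOP $1672.90).
#4 ($11390): deductible met; 10% of $11390 = $1139. That would push OOP to $2811.90, over the $2700 cap, so patient pays $2700 − $1672.90 = $1027.10.

$1027.10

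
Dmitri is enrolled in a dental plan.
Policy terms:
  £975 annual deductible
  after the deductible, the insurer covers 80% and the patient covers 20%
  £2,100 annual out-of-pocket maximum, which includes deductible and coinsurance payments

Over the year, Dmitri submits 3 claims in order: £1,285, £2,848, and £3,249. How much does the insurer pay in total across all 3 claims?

£5,282

Bill 1, £1,285: £975 to deductible, leaving £310; patient's 20% is £62. Patient owes £1,037 (running OOP £1,037). Plan pays £1,285 − £1,037 = £248.
Bill 2, £2,848: deductible already satisfied, so patient's share is 20% × £2,848 = £569.60. Cost to patient: £569.60. OOP to date £1,606.60. Plan pays £2,848 − £569.60 = £2,278.40.
Bill 3, £3,249: deductible met; 20% of £3,249 = £649.80. That would push OOP to £2,256.40, over the £2,100 cap, so patient pays £2,100 − £1,606.60 = £493.40. Insurer: £3,249 − £493.40 = £2,755.60.
Insurer total = bills − patient's total = £7,382 − £2,100 = £5,282.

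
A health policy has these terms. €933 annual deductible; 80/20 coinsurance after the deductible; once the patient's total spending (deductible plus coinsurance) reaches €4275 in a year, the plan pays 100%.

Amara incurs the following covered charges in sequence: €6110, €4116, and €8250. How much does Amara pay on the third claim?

€1483.40

Bill 1, €6110: deductible takes €933, €5177 remains; coinsurance €5177 × 20% = €1035.40. Cost to patient: €1968.40. OOP to date €1968.40.
Bill 2, €4116: deductible met; 20% of €4116 = €823.20. Patient owes €823.20 (running OOP €2791.60).
Bill 3, €8250: 20% coinsurance on €8250 = €1650. OOP would hit €4441.60 > €4275, so the cap limits the patient to €4275 − €2791.60 = €1483.40.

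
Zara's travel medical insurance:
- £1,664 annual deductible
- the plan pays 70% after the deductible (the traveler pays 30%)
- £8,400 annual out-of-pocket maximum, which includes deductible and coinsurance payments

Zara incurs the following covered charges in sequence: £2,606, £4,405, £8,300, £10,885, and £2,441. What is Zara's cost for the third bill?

Bill 1, £2,606: deductible takes £1,664, £942 remains; coinsurance £942 × 30% = £282.60. Cost to traveler: £1,946.60. OOP to date £1,946.60.
Bill 2, £4,405: 30% coinsurance on £4,405 = £1,321.50. Traveler owes £1,321.50 (running OOP £3,268.10).
Bill 3, £8,300: deductible already satisfied, so traveler's share is 30% × £8,300 = £2,490. Cost to traveler: £2,490. OOP to date £5,758.10.

£2,490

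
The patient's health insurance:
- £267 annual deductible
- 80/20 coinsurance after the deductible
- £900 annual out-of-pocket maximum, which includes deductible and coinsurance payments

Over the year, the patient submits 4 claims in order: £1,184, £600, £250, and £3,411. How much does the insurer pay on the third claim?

#1 (£1,184): £267 finishes the deductible; £917 goes to coinsurance; coinsurance £917 × 20% = £183.40. Cost to patient: £450.40. OOP to date £450.40. Insurer: £1,184 − £450.40 = £733.60.
#2 (£600): deductible met; 20% of £600 = £120. Patient owes £120 (running OOP £570.40). Insurer: £600 − £120 = £480.
#3 (£250): deductible met; 20% of £250 = £50. Patient pays £50; OOP now £620.40. Plan pays £250 − £50 = £200.

£200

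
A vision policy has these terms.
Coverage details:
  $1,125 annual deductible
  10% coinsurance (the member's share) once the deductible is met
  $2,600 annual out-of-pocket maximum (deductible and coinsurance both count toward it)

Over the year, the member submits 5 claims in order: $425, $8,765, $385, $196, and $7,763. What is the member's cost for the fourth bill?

$19.60

Claim 1 ($425): entire amount goes to the deductible. Member owes $425 (running OOP $425).
Claim 2 ($8,765): $700 to deductible, leaving $8,065; 10% of $8,065 = $806.50. Member owes $1,506.50 (running OOP $1,931.50).
Claim 3 ($385): 10% coinsurance on $385 = $38.50. Member pays $38.50; OOP now $1,970.
Claim 4 ($196): 10% coinsurance on $196 = $19.60. Cost to member: $19.60. OOP to date $1,989.60.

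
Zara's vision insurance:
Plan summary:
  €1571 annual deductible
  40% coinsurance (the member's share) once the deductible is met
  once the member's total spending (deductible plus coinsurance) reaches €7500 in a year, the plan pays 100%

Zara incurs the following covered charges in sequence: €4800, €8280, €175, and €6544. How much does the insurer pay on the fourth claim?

€5288.60

Claim 1 (€4800): deductible takes €1571, €3229 remains; coinsurance €3229 × 40% = €1291.60. Cost to member: €2862.60. OOP to date €2862.60. Insurer: €4800 − €2862.60 = €1937.40.
Claim 2 (€8280): deductible met; 40% of €8280 = €3312. Cost to member: €3312. OOP to date €6174.60. Plan pays €8280 − €3312 = €4968.
Claim 3 (€175): deductible met; 40% of €175 = €70. Member owes €70 (running OOP €6244.60). Plan pays €175 − €70 = €105.
Claim 4 (€6544): deductible met; 40% of €6544 = €2617.60. Adding that to €6244.60 gives €8862.20, past the €7500 cap; member pays only €7500 − €6244.60 = €1255.40. Insurer: €6544 − €1255.40 = €5288.60.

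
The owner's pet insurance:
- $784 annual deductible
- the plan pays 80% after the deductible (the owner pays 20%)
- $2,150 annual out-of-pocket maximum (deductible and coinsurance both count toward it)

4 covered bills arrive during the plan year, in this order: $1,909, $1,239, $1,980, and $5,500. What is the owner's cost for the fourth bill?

$497.20

Claim 1 ($1,909): $784 finishes the deductible; $1,125 goes to coinsurance; coinsurance $1,125 × 20% = $225. Cost to owner: $1,009. OOP to date $1,009.
Claim 2 ($1,239): 20% coinsurance on $1,239 = $247.80. Owner owes $247.80 (running OOP $1,256.80).
Claim 3 ($1,980): deductible already satisfied, so owner's share is 20% × $1,980 = $396. Cost to owner: $396. OOP to date $1,652.80.
Claim 4 ($5,500): 20% coinsurance on $5,500 = $1,100. That would push OOP to $2,752.80, over the $2,150 cap, so owner pays $2,150 − $1,652.80 = $497.20.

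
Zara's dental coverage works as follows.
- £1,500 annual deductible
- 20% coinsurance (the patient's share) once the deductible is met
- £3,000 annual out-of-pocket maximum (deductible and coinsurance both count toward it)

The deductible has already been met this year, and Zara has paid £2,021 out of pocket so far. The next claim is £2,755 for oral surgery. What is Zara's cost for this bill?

The deductible is already satisfied, so the full bill goes to coinsurance.
20% of £2,755 = £551 falls to the patient.
Year-to-date out-of-pocket becomes £2,021 + £551 = £2,572, still under the £3,000 maximum, so no cap applies.

£551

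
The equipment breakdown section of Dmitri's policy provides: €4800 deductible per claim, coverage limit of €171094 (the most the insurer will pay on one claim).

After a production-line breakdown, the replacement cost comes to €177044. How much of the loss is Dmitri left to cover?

€5950

Subtract the deductible: €177044 − €4800 = €172244.
Since €172244 > €171094, the payout is capped at €171094.
Business owner's share is the uncovered remainder: €177044 − €171094 = €5950.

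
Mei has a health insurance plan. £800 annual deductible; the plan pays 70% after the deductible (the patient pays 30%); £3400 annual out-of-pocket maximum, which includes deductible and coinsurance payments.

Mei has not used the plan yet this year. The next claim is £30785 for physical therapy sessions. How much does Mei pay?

£3400

The full £800 deductible is still open; £800 of this bill applies to it.
After the £800 deductible portion, £30785 − £800 = £29985 is subject to coinsurance.
Coinsurance: £29985 × 30% = £8995.50.
So the patient owes £800 + £8995.50 = £9795.50 before any cap.
That would bring total out-of-pocket to £9795.50, past the £3400 cap. The patient is capped at £3400 − £0 = £3400 on this claim.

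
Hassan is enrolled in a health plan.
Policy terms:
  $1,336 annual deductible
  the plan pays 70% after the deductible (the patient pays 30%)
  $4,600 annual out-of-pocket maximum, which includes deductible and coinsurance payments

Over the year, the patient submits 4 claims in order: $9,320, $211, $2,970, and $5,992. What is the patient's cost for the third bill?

#1 ($9,320): $1,336 finishes the deductible; $7,984 goes to coinsurance; coinsurance $7,984 × 30% = $2,395.20. Patient pays $3,731.20; OOP now $3,731.20.
#2 ($211): deductible met; 30% of $211 = $63.30. Cost to patient: $63.30. OOP to date $3,794.50.
#3 ($2,970): deductible met; 30% of $2,970 = $891. Adding that to $3,794.50 gives $4,685.50, past the $4,600 cap; patient pays only $4,600 − $3,794.50 = $805.50.

$805.50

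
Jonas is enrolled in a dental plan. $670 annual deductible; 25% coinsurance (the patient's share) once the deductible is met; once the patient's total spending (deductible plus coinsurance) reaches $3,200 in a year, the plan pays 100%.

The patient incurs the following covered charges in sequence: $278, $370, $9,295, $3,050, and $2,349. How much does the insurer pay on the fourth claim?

#1 ($278): all of it applies to the deductible. Patient pays $278; OOP now $278. Plan pays $278 − $278 = $0.
#2 ($370): entire amount goes to the deductible. Patient owes $370 (running OOP $648). Plan pays $370 − $370 = $0.
#3 ($9,295): $22 finishes the deductible; $9,273 goes to coinsurance; 25% of $9,273 = $2,318.25. Patient pays $2,340.25; OOP now $2,988.25. Insurer: $9,295 − $2,340.25 = $6,954.75.
#4 ($3,050): 25% coinsurance on $3,050 = $762.50. Adding that to $2,988.25 gives $3,750.75, past the $3,200 cap; patient pays only $3,200 − $2,988.25 = $211.75. Plan pays $3,050 − $211.75 = $2,838.25.

$2,838.25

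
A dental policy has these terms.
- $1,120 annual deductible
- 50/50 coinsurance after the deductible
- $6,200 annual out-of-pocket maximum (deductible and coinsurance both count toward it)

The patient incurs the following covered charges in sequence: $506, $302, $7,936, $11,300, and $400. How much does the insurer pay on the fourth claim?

Bill 1, $506: entire amount goes to the deductible. Patient pays $506; OOP now $506. Plan pays $506 − $506 = $0.
Bill 2, $302: entire amount goes to the deductible. Cost to patient: $302. OOP to date $808. Insurer: $302 − $302 = $0.
Bill 3, $7,936: deductible takes $312, $7,624 remains; patient's 50% is $3,812. Patient owes $4,124 (running OOP $4,932). Insurer: $7,936 − $4,124 = $3,812.
Bill 4, $11,300: deductible met; 50% of $11,300 = $5,650. That would push OOP to $10,582, over the $6,200 cap, so patient pays $6,200 − $4,932 = $1,268. Insurer: $11,300 − $1,268 = $10,032.

$10,032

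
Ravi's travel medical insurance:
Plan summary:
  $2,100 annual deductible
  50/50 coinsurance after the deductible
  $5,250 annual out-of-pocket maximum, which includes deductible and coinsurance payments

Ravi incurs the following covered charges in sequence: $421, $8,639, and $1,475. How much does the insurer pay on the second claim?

Bill 1, $421: entire amount goes to the deductible. Traveler pays $421; OOP now $421. Insurer: $421 − $421 = $0.
Bill 2, $8,639: $1,679 finishes the deductible; $6,960 goes to coinsurance; coinsurance $6,960 × 50% = $3,480. Deductible plus coinsurance: $1,679 + $3,480 = $5,159. Adding that to $421 gives $5,580, past the $5,250 cap; traveler pays only $5,250 − $421 = $4,829. Insurer: $8,639 − $4,829 = $3,810.

$3,810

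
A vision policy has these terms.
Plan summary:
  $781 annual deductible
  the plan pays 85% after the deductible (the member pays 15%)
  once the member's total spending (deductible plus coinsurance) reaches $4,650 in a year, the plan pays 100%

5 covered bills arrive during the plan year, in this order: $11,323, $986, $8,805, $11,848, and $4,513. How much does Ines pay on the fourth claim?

$819.05

Claim 1 ($11,323): $781 finishes the deductible; $10,542 goes to coinsurance; member's 15% is $1,581.30. Member pays $2,362.30; OOP now $2,362.30.
Claim 2 ($986): deductible met; 15% of $986 = $147.90. Member pays $147.90; OOP now $2,510.20.
Claim 3 ($8,805): deductible already satisfied, so member's share is 15% × $8,805 = $1,320.75. Member owes $1,320.75 (running OOP $3,830.95).
Claim 4 ($11,848): deductible already satisfied, so member's share is 15% × $11,848 = $1,777.20. OOP would hit $5,608.15 > $4,650, so the cap limits the member to $4,650 − $3,830.95 = $819.05.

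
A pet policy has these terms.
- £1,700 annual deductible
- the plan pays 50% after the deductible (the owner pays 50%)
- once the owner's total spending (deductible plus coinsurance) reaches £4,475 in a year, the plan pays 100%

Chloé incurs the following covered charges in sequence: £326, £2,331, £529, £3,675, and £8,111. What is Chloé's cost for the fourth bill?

#1 (£326): fully absorbed by the deductible. Owner pays £326; OOP now £326.
#2 (£2,331): £1,374 finishes the deductible; £957 goes to coinsurance; 50% of £957 = £478.50. Cost to owner: £1,852.50. OOP to date £2,178.50.
#3 (£529): deductible already satisfied, so owner's share is 50% × £529 = £264.50. Cost to owner: £264.50. OOP to date £2,443.
#4 (£3,675): deductible already satisfied, so owner's share is 50% × £3,675 = £1,837.50. Owner owes £1,837.50 (running OOP £4,280.50).

£1,837.50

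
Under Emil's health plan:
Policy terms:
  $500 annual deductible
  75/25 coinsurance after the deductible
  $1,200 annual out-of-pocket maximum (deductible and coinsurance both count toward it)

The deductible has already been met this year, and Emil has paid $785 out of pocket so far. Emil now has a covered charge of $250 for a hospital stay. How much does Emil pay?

$62.50

With the deductible met, the entire $250 is subject to coinsurance.
25% of $250 = $62.50 falls to the patient.
Total out-of-pocket so far would be $785 + $62.50 = $847.50, below the $1,200 cap — no reduction.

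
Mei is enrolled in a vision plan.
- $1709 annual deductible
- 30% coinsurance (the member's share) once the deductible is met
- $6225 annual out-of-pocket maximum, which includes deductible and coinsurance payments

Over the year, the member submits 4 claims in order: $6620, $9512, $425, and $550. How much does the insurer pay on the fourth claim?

$488.40

Claim 1 ($6620): $1709 to deductible, leaving $4911; 30% of $4911 = $1473.30. Member owes $3182.30 (running OOP $3182.30). Plan pays $6620 − $3182.30 = $3437.70.
Claim 2 ($9512): deductible already satisfied, so member's share is 30% × $9512 = $2853.60. Cost to member: $2853.60. OOP to date $6035.90. Insurer: $9512 − $2853.60 = $6658.40.
Claim 3 ($425): deductible met; 30% of $425 = $127.50. Member owes $127.50 (running OOP $6163.40). Insurer: $425 − $127.50 = $297.50.
Claim 4 ($550): deductible met; 30% of $550 = $165. Adding that to $6163.40 gives $6328.40, past the $6225 cap; member pays only $6225 − $6163.40 = $61.60. Insurer: $550 − $61.60 = $488.40.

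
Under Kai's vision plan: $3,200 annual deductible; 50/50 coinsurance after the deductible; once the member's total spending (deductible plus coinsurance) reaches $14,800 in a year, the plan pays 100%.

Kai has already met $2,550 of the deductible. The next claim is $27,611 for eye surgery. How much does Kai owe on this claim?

$12,250

Remaining deductible: $3,200 − $2,550 = $650.
After the $650 deductible portion, $27,611 − $650 = $26,961 is subject to coinsurance.
Coinsurance: $26,961 × 50% = $13,480.50.
Member responsibility before any cap: $650 + $13,480.50 = $14,130.50.
Year-to-date out-of-pocket would reach $2,550 + $14,130.50 = $16,680.50, above the $14,800 maximum, so the member pays only $14,800 − $2,550 = $12,250.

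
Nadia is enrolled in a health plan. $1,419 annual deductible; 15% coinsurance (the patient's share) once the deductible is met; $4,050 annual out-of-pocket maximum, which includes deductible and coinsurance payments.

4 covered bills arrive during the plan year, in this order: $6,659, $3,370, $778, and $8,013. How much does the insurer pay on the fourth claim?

$6,811.05

Claim 1 ($6,659): deductible takes $1,419, $5,240 remains; patient's 15% is $786. Patient owes $2,205 (running OOP $2,205). Plan pays $6,659 − $2,205 = $4,454.
Claim 2 ($3,370): deductible met; 15% of $3,370 = $505.50. Patient pays $505.50; OOP now $2,710.50. Insurer: $3,370 − $505.50 = $2,864.50.
Claim 3 ($778): deductible met; 15% of $778 = $116.70. Patient pays $116.70; OOP now $2,827.20. Insurer: $778 − $116.70 = $661.30.
Claim 4 ($8,013): 15% coinsurance on $8,013 = $1,201.95. Cost to patient: $1,201.95. OOP to date $4,029.15. Plan pays $8,013 − $1,201.95 = $6,811.05.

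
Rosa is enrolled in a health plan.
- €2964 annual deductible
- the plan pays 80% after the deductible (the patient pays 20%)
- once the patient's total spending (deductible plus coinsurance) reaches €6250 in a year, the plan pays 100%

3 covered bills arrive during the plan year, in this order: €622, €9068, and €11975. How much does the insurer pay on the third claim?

#1 (€622): all of it applies to the deductible. Patient owes €622 (running OOP €622). Plan pays €622 − €622 = €0.
#2 (€9068): deductible takes €2342, €6726 remains; 20% of €6726 = €1345.20. Cost to patient: €3687.20. OOP to date €4309.20. Plan pays €9068 − €3687.20 = €5380.80.
#3 (€11975): 20% coinsurance on €11975 = €2395. That would push OOP to €6704.20, over the €6250 cap, so patient pays €6250 − €4309.20 = €1940.80. Insurer: €11975 − €1940.80 = €10034.20.

€10034.20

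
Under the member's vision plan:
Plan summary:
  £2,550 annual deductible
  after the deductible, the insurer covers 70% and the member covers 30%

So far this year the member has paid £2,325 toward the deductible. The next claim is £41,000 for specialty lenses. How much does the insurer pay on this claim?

Remaining deductible: £2,550 − £2,325 = £225.
The remaining £40,775 (= £41,000 − £225) moves to coinsurance.
Coinsurance: £40,775 × 30% = £12,232.50.
That puts the member's cost at £225 + £12,232.50 = £12,457.50.
The insurer covers the remainder: £41,000 − £12,457.50 = £28,542.50.

£28,542.50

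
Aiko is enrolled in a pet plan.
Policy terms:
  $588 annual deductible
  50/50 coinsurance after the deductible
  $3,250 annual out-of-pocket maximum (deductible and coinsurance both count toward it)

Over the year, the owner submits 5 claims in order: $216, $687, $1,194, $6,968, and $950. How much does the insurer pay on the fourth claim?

Claim 1 ($216): all of it applies to the deductible. Cost to owner: $216. OOP to date $216. Insurer: $216 − $216 = $0.
Claim 2 ($687): deductible takes $372, $315 remains; coinsurance $315 × 50% = $157.50. Owner owes $529.50 (running OOP $745.50). Plan pays $687 − $529.50 = $157.50.
Claim 3 ($1,194): deductible met; 50% of $1,194 = $597. Owner pays $597; OOP now $1,342.50. Insurer: $1,194 − $597 = $597.
Claim 4 ($6,968): 50% coinsurance on $6,968 = $3,484. Adding that to $1,342.50 gives $4,826.50, past the $3,250 cap; owner pays only $3,250 − $1,342.50 = $1,907.50. Insurer: $6,968 − $1,907.50 = $5,060.50.

$5,060.50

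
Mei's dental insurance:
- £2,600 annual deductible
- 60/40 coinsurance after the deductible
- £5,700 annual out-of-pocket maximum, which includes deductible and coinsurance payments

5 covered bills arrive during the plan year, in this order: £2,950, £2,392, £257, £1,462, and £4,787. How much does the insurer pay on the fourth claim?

£877.20

Claim 1 (£2,950): £2,600 to deductible, leaving £350; coinsurance £350 × 40% = £140. Cost to patient: £2,740. OOP to date £2,740. Plan pays £2,950 − £2,740 = £210.
Claim 2 (£2,392): deductible already satisfied, so patient's share is 40% × £2,392 = £956.80. Cost to patient: £956.80. OOP to date £3,696.80. Plan pays £2,392 − £956.80 = £1,435.20.
Claim 3 (£257): deductible already satisfied, so patient's share is 40% × £257 = £102.80. Patient owes £102.80 (running OOP £3,799.60). Plan pays £257 − £102.80 = £154.20.
Claim 4 (£1,462): deductible already satisfied, so patient's share is 40% × £1,462 = £584.80. Patient owes £584.80 (running OOP £4,384.40). Insurer: £1,462 − £584.80 = £877.20.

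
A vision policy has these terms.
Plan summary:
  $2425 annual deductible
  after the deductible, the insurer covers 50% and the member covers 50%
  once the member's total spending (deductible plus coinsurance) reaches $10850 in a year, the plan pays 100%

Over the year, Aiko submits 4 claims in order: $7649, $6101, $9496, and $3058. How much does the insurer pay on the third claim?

Claim 1 ($7649): $2425 to deductible, leaving $5224; 50% of $5224 = $2612. Member owes $5037 (running OOP $5037). Plan pays $7649 − $5037 = $2612.
Claim 2 ($6101): deductible met; 50% of $6101 = $3050.50. Cost to member: $3050.50. OOP to date $8087.50. Insurer: $6101 − $3050.50 = $3050.50.
Claim 3 ($9496): deductible met; 50% of $9496 = $4748. That would push OOP to $12835.50, over the $10850 cap, so member pays $10850 − $8087.50 = $2762.50. Plan pays $9496 − $2762.50 = $6733.50.

$6733.50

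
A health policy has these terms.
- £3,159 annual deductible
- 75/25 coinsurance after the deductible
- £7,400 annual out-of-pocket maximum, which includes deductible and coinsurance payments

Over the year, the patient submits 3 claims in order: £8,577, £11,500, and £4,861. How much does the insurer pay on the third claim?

£4,849.50

Claim 1 (£8,577): £3,159 to deductible, leaving £5,418; 25% of £5,418 = £1,354.50. Patient pays £4,513.50; OOP now £4,513.50. Plan pays £8,577 − £4,513.50 = £4,063.50.
Claim 2 (£11,500): 25% coinsurance on £11,500 = £2,875. Patient owes £2,875 (running OOP £7,388.50). Insurer: £11,500 − £2,875 = £8,625.
Claim 3 (£4,861): deductible already satisfied, so patient's share is 25% × £4,861 = £1,215.25. Adding that to £7,388.50 gives £8,603.75, past the £7,400 cap; patient pays only £7,400 − £7,388.50 = £11.50. Plan pays £4,861 − £11.50 = £4,849.50.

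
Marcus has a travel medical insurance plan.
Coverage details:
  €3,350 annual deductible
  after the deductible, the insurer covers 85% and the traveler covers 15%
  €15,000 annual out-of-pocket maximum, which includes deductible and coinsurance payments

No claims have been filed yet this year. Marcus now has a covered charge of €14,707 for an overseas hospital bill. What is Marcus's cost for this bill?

€5,053.55

Deductible not yet touched, so the first €3,350 of the bill goes to the deductible.
That leaves €14,707 − €3,350 = €11,357 for coinsurance.
Coinsurance: €11,357 × 15% = €1,703.55.
That puts the traveler's cost at €3,350 + €1,703.55 = €5,053.55 before any cap.
Total out-of-pocket so far would be €0 + €5,053.55 = €5,053.55, below the €15,000 cap — no reduction.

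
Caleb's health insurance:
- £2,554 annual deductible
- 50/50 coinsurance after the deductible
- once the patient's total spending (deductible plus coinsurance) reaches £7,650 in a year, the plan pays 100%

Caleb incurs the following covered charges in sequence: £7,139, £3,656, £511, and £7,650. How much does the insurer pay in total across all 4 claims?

Claim 1 — £7,139: deductible takes £2,554, £4,585 remains; 50% of £4,585 = £2,292.50. Patient owes £4,846.50 (running OOP £4,846.50). Insurer: £7,139 − £4,846.50 = £2,292.50.
Claim 2 — £3,656: deductible met; 50% of £3,656 = £1,828. Patient pays £1,828; OOP now £6,674.50. Plan pays £3,656 − £1,828 = £1,828.
Claim 3 — £511: 50% coinsurance on £511 = £255.50. Patient pays £255.50; OOP now £6,930. Plan pays £511 − £255.50 = £255.50.
Claim 4 — £7,650: deductible met; 50% of £7,650 = £3,825. Adding that to £6,930 gives £10,755, past the £7,650 cap; patient pays only £7,650 − £6,930 = £720. Plan pays £7,650 − £720 = £6,930.
Insurer total = bills − patient's total = £18,956 − £7,650 = £11,306.

£11,306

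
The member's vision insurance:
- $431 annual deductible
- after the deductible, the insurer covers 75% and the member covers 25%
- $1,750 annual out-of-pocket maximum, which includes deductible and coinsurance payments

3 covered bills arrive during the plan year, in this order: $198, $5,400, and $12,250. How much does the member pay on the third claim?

$27.25

Bill 1, $198: entire amount goes to the deductible. Member pays $198; OOP now $198.
Bill 2, $5,400: deductible takes $233, $5,167 remains; member's 25% is $1,291.75. Member owes $1,524.75 (running OOP $1,722.75).
Bill 3, $12,250: deductible already satisfied, so member's share is 25% × $12,250 = $3,062.50. Adding that to $1,722.75 gives $4,785.25, past the $1,750 cap; member pays only $1,750 − $1,722.75 = $27.25.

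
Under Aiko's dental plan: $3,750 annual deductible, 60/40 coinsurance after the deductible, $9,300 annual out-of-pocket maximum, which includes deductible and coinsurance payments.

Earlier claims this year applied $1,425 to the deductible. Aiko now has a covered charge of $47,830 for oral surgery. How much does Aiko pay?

$1,425 of the $3,750 deductible is already met, leaving $2,325.
After the $2,325 deductible portion, $47,830 − $2,325 = $45,505 is subject to coinsurance.
Patient's 40% share of $45,505 is $18,202.
Patient responsibility before any cap: $2,325 + $18,202 = $20,527.
Year-to-date out-of-pocket would reach $1,425 + $20,527 = $21,952, above the $9,300 maximum, so the patient pays only $9,300 − $1,425 = $7,875.

$7,875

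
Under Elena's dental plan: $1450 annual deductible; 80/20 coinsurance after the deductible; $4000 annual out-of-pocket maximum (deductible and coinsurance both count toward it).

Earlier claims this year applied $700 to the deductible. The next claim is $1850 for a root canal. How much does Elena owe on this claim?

$970

Deductible still to meet: $1450 − $700 = $750.
That leaves $1850 − $750 = $1100 for coinsurance.
Patient's 20% share of $1100 is $220.
That puts the patient's cost at $750 + $220 = $970 before any cap.
Cumulative spending $700 + $970 = $1670 stays under the $4000 maximum.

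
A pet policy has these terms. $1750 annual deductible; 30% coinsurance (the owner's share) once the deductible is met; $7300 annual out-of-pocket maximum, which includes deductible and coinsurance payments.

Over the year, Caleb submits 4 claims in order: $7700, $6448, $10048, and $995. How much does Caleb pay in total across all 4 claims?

Claim 1 ($7700): $1750 finishes the deductible; $5950 goes to coinsurance; owner's 30% is $1785. Cost to owner: $3535. OOP to date $3535.
Claim 2 ($6448): 30% coinsurance on $6448 = $1934.40. Cost to owner: $1934.40. OOP to date $5469.40.
Claim 3 ($10048): deductible met; 30% of $10048 = $3014.40. Adding that to $5469.40 gives $8483.80, past the $7300 cap; owner pays only $7300 − $5469.40 = $1830.60.
Claim 4 ($995): 30% coinsurance on $995 = $298.50. OOP would hit $7598.50 > $7300, so the cap limits the owner to $7300 − $7300 = $0.
Total paid by the owner: $3535 + $1934.40 + $1830.60 + $0 = $7300.

$7300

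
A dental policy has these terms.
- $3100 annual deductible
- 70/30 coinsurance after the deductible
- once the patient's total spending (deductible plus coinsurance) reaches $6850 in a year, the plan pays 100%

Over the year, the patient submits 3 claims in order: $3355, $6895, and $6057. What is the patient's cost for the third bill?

$1605

Claim 1 — $3355: $3100 to deductible, leaving $255; 30% of $255 = $76.50. Patient owes $3176.50 (running OOP $3176.50).
Claim 2 — $6895: deductible met; 30% of $6895 = $2068.50. Patient pays $2068.50; OOP now $5245.
Claim 3 — $6057: 30% coinsurance on $6057 = $1817.10. That would push OOP to $7062.10, over the $6850 cap, so patient pays $6850 − $5245 = $1605.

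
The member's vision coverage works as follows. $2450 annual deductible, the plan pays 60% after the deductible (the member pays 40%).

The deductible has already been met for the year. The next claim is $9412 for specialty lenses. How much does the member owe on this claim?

With the deductible met, the entire $9412 is subject to coinsurance.
Coinsurance: $9412 × 40% = $3764.80.

$3764.80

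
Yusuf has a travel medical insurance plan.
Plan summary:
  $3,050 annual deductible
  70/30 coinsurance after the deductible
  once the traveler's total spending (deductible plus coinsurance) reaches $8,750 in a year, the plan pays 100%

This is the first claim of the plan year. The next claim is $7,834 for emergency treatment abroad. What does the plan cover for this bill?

Deductible not yet touched, so the first $3,050 of the bill goes to the deductible.
That leaves $7,834 − $3,050 = $4,784 for coinsurance.
Traveler's 30% share of $4,784 is $1,435.20.
Traveler responsibility before any cap: $3,050 + $1,435.20 = $4,485.20.
Total out-of-pocket so far would be $0 + $4,485.20 = $4,485.20, below the $8,750 cap — no reduction.
The insurer covers the remainder: $7,834 − $4,485.20 = $3,348.80.

$3,348.80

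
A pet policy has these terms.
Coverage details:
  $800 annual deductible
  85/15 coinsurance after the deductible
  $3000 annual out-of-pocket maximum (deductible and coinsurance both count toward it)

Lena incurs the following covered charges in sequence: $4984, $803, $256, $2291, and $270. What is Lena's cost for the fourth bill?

$343.65

Claim 1 ($4984): deductible takes $800, $4184 remains; coinsurance $4184 × 15% = $627.60. Owner pays $1427.60; OOP now $1427.60.
Claim 2 ($803): deductible already satisfied, so owner's share is 15% × $803 = $120.45. Owner pays $120.45; OOP now $1548.05.
Claim 3 ($256): 15% coinsurance on $256 = $38.40. Owner pays $38.40; OOP now $1586.45.
Claim 4 ($2291): deductible already satisfied, so owner's share is 15% × $2291 = $343.65. Owner owes $343.65 (running OOP $1930.10).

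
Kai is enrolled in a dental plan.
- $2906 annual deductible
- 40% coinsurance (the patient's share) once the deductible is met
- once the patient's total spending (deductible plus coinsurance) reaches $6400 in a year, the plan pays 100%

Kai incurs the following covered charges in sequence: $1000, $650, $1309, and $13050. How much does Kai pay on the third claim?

$1277.20

Claim 1 ($1000): entire amount goes to the deductible. Patient pays $1000; OOP now $1000.
Claim 2 ($650): all of it applies to the deductible. Patient owes $650 (running OOP $1650).
Claim 3 ($1309): deductible takes $1256, $53 remains; 40% of $53 = $21.20. Patient owes $1277.20 (running OOP $2927.20).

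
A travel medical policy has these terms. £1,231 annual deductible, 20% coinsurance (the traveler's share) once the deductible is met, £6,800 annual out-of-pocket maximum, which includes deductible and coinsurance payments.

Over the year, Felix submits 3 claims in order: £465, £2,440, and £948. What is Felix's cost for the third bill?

#1 (£465): entire amount goes to the deductible. Cost to traveler: £465. OOP to date £465.
#2 (£2,440): £766 to deductible, leaving £1,674; coinsurance £1,674 × 20% = £334.80. Traveler pays £1,100.80; OOP now £1,565.80.
#3 (£948): deductible already satisfied, so traveler's share is 20% × £948 = £189.60. Cost to traveler: £189.60. OOP to date £1,755.40.

£189.60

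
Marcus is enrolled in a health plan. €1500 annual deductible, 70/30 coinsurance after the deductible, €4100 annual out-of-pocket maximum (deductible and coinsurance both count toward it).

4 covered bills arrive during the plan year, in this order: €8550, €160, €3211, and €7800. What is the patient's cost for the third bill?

€437

Claim 1 — €8550: deductible takes €1500, €7050 remains; coinsurance €7050 × 30% = €2115. Patient pays €3615; OOP now €3615.
Claim 2 — €160: 30% coinsurance on €160 = €48. Patient owes €48 (running OOP €3663).
Claim 3 — €3211: deductible met; 30% of €3211 = €963.30. That would push OOP to €4626.30, over the €4100 cap, so patient pays €4100 − €3663 = €437.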